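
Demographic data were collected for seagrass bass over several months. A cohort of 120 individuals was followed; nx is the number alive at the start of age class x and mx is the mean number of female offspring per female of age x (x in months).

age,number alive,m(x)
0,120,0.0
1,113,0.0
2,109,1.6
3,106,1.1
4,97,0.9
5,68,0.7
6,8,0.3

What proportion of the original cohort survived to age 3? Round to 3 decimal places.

0.883

l_3 = n_3/n_0 = 106/120 = 0.883333… → 0.883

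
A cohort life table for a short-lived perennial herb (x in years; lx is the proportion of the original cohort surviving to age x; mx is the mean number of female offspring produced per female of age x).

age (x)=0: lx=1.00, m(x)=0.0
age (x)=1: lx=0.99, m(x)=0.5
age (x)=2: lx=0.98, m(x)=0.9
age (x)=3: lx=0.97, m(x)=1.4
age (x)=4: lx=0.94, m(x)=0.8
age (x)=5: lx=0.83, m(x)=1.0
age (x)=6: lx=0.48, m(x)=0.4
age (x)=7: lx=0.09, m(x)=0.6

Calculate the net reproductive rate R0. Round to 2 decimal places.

4.56

lx·mx by age: 0, 0.495, 0.882, 1.358, 0.752, 0.83, 0.192, 0.054
R0 = Σ lx·mx = 4.563 → 4.56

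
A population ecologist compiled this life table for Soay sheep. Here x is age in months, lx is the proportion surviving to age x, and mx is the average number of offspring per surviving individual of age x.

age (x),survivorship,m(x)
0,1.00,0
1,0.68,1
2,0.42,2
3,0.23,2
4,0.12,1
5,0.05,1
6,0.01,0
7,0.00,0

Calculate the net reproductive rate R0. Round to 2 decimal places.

2.15

lx·mx by age: 0, 0.68, 0.84, 0.46, 0.12, 0.05, 0, 0
R0 = Σ lx·mx = 2.15 → 2.15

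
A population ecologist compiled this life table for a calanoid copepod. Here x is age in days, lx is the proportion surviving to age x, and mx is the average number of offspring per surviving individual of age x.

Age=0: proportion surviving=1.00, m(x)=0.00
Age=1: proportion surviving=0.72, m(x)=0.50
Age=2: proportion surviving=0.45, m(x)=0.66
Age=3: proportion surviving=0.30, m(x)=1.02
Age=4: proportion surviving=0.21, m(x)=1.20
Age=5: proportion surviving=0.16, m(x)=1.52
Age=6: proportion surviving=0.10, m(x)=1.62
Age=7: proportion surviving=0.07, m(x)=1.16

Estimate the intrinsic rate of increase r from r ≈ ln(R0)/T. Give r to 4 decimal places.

R0 = Σ lx·mx = 0 + 0.36 + 0.297 + 0.306 + 0.252 + 0.2432 + 0.162 + 0.0812 = 1.7014
Σ x·lx·mx = 5.6364; T = 5.6364/1.7014 = 3.3128…
r ≈ ln(R0)/T = ln(1.7014)/3.3128… = 0.160424… → 0.1604

0.1604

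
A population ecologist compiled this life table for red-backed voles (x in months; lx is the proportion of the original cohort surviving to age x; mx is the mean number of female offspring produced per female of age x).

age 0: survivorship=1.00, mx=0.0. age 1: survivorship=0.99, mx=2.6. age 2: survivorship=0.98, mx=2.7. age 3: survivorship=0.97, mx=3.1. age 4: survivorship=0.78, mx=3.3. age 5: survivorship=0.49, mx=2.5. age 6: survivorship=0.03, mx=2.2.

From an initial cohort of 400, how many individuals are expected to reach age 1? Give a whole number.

Expected survivors = N0 · l_1 = 400 × 0.99 = 396 → 396

396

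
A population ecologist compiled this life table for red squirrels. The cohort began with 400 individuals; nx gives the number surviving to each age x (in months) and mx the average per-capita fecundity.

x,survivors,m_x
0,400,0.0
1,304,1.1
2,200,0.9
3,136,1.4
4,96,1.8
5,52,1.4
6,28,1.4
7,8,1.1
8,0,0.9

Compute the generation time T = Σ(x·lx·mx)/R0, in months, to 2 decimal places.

lx = nx/n0 = nx/400: 1, 0.76, 0.5, 0.34, 0.24, 0.13, 0.07, 0.02, 0
lx·mx: 0, 0.836, 0.45, 0.476, 0.432, 0.182, 0.098, 0.022, 0 → R0 = 2.496
x·lx·mx: 0, 0.836, 0.9, 1.428, 1.728, 0.91, 0.588, 0.154, 0 → Σ = 6.544
T = 6.544 / 2.496 = 2.621795… → 2.62

2.62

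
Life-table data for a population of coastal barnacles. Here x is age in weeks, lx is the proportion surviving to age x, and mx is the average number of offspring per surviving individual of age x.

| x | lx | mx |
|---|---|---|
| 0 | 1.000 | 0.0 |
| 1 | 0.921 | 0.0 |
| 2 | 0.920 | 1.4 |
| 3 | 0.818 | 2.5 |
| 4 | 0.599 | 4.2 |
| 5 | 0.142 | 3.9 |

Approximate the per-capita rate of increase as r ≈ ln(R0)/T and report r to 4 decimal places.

R0 = Σ lx·mx = 0 + 0 + 1.288 + 2.045 + 2.5158 + 0.5538 = 6.4026
Σ x·lx·mx = 21.5432; T = 21.5432/6.4026 = 3.36476…
r ≈ ln(R0)/T = ln(6.4026)/3.36476… = 0.551809… → 0.5518

0.5518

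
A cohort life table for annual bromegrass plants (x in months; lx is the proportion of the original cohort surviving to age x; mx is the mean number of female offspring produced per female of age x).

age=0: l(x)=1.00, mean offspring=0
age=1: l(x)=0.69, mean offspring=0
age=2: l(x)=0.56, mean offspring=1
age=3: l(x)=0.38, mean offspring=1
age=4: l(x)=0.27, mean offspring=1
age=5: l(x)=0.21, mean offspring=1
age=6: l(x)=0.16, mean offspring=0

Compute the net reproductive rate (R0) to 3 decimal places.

1.420

lx·mx by age: 0, 0, 0.56, 0.38, 0.27, 0.21, 0
R0 = Σ lx·mx = 1.42 → 1.420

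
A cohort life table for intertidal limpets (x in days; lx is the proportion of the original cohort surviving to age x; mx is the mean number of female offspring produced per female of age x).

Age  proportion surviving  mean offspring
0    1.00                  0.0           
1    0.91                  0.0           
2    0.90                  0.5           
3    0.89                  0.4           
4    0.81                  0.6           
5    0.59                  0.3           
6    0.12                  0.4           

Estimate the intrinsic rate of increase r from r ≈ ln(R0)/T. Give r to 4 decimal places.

R0 = Σ lx·mx = 0 + 0 + 0.45 + 0.356 + 0.486 + 0.177 + 0.048 = 1.517
Σ x·lx·mx = 5.085; T = 5.085/1.517 = 3.35201…
r ≈ ln(R0)/T = ln(1.517)/3.35201… = 0.124324… → 0.1243

0.1243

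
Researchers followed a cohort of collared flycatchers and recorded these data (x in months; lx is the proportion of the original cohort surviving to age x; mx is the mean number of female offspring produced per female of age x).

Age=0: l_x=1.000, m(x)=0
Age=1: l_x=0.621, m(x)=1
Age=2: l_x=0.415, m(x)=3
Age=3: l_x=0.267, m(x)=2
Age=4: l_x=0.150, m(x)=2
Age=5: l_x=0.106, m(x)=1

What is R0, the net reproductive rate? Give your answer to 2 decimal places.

2.81

lx·mx by age: 0, 0.621, 1.245, 0.534, 0.3, 0.106
R0 = Σ lx·mx = 2.806 → 2.81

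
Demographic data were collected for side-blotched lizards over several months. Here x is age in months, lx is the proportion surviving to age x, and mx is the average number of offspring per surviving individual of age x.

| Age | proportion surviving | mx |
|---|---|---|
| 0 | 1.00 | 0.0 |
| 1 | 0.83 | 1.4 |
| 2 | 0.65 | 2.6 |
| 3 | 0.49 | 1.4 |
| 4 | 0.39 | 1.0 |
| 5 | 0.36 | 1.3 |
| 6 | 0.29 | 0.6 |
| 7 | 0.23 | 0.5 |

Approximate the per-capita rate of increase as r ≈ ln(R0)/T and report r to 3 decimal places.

R0 = Σ lx·mx = 0 + 1.162 + 1.69 + 0.686 + 0.39 + 0.468 + 0.174 + 0.115 = 4.685
Σ x·lx·mx = 12.349; T = 12.349/4.685 = 2.63586…
r ≈ ln(R0)/T = ln(4.685)/2.63586… = 0.58591… → 0.586

0.586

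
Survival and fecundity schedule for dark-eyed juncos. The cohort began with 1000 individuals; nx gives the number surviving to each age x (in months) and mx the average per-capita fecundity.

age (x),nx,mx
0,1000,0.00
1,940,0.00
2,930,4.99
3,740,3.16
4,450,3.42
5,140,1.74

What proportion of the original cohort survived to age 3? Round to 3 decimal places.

0.740

l_3 = n_3/n_0 = 740/1000 = 0.74 → 0.740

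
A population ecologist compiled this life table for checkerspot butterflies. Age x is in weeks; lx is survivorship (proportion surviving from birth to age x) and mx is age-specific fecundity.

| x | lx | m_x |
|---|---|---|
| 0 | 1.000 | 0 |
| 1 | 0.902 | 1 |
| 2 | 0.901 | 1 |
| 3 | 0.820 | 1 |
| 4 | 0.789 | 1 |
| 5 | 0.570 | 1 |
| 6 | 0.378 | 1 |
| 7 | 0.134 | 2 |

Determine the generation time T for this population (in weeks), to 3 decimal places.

3.309

lx·mx: 0, 0.902, 0.901, 0.82, 0.789, 0.57, 0.378, 0.268 → R0 = 4.628
x·lx·mx: 0, 0.902, 1.802, 2.46, 3.156, 2.85, 2.268, 1.876 → Σ = 15.314
T = 15.314 / 4.628 = 3.308989… → 3.309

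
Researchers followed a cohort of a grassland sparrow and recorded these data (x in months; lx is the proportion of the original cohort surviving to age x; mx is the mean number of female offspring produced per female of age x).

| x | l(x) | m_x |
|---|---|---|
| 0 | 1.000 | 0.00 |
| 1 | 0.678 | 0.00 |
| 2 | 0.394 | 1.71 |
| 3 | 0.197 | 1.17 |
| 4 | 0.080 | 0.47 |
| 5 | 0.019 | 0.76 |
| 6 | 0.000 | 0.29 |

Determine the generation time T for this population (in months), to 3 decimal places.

2.365

lx·mx: 0, 0, 0.67374, 0.23049, 0.0376, 0.01444, 0 → R0 = 0.95627
x·lx·mx: 0, 0, 1.34748, 0.69147, 0.1504, 0.0722, 0 → Σ = 2.26155
T = 2.26155 / 0.95627 = 2.36497… → 2.365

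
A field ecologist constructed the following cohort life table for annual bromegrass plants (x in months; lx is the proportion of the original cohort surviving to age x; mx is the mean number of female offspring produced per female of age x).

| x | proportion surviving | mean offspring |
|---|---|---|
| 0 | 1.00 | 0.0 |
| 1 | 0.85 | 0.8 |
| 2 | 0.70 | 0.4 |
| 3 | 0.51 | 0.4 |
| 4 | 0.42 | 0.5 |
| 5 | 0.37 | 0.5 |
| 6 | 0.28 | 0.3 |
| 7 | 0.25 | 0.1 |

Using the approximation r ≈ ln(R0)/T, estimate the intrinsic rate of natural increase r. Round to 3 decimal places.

0.199

R0 = Σ lx·mx = 0 + 0.68 + 0.28 + 0.204 + 0.21 + 0.185 + 0.084 + 0.025 = 1.668
Σ x·lx·mx = 4.296; T = 4.296/1.668 = 2.57554…
r ≈ ln(R0)/T = ln(1.668)/2.57554… = 0.19865… → 0.199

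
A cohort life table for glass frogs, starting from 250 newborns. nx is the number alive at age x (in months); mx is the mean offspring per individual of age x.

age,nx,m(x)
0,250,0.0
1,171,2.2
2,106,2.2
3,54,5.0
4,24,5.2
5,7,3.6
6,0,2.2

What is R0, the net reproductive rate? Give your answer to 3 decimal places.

lx = nx/n0 = nx/250: 1, 0.684, 0.424, 0.216, 0.096, 0.028, 0
lx·mx by age: 0, 1.5048, 0.9328, 1.08, 0.4992, 0.1008, 0
R0 = Σ lx·mx = 4.1176 → 4.118

4.118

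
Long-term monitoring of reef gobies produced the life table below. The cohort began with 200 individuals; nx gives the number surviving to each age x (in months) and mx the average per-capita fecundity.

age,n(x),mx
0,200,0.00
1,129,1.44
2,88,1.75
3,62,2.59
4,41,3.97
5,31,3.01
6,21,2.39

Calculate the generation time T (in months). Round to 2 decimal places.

lx = nx/n0 = nx/200: 1, 0.645, 0.44, 0.31, 0.205, 0.155, 0.105
lx·mx: 0, 0.9288, 0.77, 0.8029, 0.81385, 0.46655, 0.25095 → R0 = 4.03305
x·lx·mx: 0, 0.9288, 1.54, 2.4087, 3.2554, 2.33275, 1.5057 → Σ = 11.97135
T = 11.97135 / 4.03305 = 2.968312… → 2.97

2.97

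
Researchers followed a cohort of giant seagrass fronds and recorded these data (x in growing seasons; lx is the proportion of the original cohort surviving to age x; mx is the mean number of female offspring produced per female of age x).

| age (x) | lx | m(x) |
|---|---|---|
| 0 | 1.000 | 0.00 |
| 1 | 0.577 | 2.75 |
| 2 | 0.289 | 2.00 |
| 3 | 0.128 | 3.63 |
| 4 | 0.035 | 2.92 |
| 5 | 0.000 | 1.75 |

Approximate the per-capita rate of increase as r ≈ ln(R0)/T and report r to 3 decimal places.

R0 = Σ lx·mx = 0 + 1.58675 + 0.578 + 0.46464 + 0.1022 + 0 = 2.73159
Σ x·lx·mx = 4.54547; T = 4.54547/2.73159 = 1.66404…
r ≈ ln(R0)/T = ln(2.73159)/1.66404… = 0.60388… → 0.604

0.604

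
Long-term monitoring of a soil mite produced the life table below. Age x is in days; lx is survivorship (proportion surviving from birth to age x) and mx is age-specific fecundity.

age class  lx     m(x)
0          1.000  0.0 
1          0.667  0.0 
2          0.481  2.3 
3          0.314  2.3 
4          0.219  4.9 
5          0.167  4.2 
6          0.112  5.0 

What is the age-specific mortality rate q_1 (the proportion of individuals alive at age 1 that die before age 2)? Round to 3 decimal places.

0.279

q_1 = (l_1 − l_2) / l_1 = (0.667 − 0.481) / 0.667
     = 0.186 / 0.667 = 0.278861… → 0.279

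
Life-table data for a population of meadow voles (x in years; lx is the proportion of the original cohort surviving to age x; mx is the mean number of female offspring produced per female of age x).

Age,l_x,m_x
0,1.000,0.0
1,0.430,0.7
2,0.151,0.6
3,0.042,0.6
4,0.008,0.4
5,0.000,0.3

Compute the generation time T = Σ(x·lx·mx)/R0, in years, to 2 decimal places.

1.36

lx·mx: 0, 0.301, 0.0906, 0.0252, 0.0032, 0 → R0 = 0.42
x·lx·mx: 0, 0.301, 0.1812, 0.0756, 0.0128, 0 → Σ = 0.5706
T = 0.5706 / 0.42 = 1.358571… → 1.36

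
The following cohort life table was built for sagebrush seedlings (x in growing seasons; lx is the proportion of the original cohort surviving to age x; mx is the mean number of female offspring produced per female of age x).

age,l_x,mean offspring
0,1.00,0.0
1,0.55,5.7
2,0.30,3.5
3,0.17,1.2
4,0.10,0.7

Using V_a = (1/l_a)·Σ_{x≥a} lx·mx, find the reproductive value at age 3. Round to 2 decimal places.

lx·mx for x ≥ 3: 0.204, 0.07 → sum = 0.274
V_3 = 0.274 / l_3 = 0.274 / 0.17 = 1.611765… → 1.61

1.61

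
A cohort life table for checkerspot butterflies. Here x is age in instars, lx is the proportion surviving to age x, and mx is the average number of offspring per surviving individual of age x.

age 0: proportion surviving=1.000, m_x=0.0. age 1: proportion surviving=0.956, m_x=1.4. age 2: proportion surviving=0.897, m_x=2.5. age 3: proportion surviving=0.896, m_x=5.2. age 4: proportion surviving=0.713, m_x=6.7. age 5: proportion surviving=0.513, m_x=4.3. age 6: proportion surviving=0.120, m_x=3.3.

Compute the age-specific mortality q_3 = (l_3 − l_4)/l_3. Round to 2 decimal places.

0.20

q_3 = (l_3 − l_4) / l_3 = (0.896 − 0.713) / 0.896
     = 0.183 / 0.896 = 0.204241… → 0.20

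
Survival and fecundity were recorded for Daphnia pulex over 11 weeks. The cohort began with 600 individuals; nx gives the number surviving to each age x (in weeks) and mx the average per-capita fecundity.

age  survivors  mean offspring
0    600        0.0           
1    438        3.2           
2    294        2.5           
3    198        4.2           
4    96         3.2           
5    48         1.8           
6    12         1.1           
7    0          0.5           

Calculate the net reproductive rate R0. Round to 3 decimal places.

lx = nx/n0 = nx/600: 1, 0.73, 0.49, 0.33, 0.16, 0.08, 0.02, 0
lx·mx by age: 0, 2.336, 1.225, 1.386, 0.512, 0.144, 0.022, 0
R0 = Σ lx·mx = 5.625 → 5.625

5.625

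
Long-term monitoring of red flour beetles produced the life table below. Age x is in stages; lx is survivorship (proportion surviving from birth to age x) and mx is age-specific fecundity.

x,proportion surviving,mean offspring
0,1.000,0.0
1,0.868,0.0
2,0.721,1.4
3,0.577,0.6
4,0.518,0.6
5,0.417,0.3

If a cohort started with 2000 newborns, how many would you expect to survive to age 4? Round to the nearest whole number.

Expected survivors = N0 · l_4 = 2000 × 0.518 = 1036 → 1036

1036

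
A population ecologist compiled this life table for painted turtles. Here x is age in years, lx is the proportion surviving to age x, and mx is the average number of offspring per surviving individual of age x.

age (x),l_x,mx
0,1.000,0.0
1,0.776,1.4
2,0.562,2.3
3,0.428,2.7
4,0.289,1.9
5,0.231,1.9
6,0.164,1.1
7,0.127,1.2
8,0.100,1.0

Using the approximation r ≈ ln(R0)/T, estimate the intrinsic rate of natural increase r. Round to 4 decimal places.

R0 = Σ lx·mx = 0 + 1.0864 + 1.2926 + 1.1556 + 0.5491 + 0.4389 + 0.1804 + 0.1524 + 0.1 = 4.9554
Σ x·lx·mx = 14.4785; T = 14.4785/4.9554 = 2.92176…
r ≈ ln(R0)/T = ln(4.9554)/2.92176… = 0.547778… → 0.5478

0.5478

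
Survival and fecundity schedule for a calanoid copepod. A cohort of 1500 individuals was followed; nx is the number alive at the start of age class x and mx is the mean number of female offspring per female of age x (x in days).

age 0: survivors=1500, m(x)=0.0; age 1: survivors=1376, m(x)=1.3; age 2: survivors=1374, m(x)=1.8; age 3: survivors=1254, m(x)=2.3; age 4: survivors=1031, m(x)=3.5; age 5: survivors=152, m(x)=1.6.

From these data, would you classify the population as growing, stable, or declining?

growing

lx = nx/n0 = nx/1500: 1, 0.91733…, 0.916, 0.836, 0.68733…, 0.10133…
R0 = Σ lx·mx = 0 + 1.192533… + 1.6488 + 1.9228 + 2.405667… + 0.162133… = 7.331933…
R0 > 1, so the population is growing.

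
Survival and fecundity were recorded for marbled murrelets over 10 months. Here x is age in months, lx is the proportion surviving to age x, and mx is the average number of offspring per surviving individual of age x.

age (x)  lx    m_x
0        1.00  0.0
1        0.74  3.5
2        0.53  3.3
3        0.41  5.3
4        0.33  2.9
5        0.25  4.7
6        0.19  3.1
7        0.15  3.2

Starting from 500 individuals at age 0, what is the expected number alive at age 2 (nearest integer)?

265

Expected survivors = N0 · l_2 = 500 × 0.53 = 265 → 265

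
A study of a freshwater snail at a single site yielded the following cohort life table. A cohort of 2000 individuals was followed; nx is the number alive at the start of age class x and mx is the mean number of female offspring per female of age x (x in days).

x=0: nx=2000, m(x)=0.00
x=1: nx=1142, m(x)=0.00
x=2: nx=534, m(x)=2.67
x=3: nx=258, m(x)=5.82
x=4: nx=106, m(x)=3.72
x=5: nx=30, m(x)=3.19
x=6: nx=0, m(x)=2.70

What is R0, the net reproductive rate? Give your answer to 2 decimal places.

lx = nx/n0 = nx/2000: 1, 0.571, 0.267, 0.129, 0.053, 0.015, 0
lx·mx by age: 0, 0, 0.71289, 0.75078, 0.19716, 0.04785, 0
R0 = Σ lx·mx = 1.70868 → 1.71

1.71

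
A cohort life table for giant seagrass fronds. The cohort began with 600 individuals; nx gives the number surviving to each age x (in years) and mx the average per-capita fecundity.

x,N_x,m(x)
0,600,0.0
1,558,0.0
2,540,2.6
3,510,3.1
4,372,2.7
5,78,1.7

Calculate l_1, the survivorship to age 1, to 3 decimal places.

0.930

l_1 = n_1/n_0 = 558/600 = 0.93 → 0.930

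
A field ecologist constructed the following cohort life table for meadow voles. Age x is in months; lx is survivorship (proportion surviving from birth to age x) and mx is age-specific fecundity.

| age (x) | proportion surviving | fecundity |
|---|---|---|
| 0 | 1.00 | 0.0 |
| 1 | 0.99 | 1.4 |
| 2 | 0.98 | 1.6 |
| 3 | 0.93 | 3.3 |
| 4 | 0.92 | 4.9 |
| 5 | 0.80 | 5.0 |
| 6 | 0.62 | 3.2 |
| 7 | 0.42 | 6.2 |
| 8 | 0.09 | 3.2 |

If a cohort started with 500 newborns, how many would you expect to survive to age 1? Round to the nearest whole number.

Expected survivors = N0 · l_1 = 500 × 0.99 = 495 → 495

495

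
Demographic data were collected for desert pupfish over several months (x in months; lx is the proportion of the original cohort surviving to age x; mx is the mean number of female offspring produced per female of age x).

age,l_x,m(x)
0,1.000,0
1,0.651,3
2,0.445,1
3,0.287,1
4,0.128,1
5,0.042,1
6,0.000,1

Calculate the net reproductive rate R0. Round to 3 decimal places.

2.855

lx·mx by age: 0, 1.953, 0.445, 0.287, 0.128, 0.042, 0
R0 = Σ lx·mx = 2.855 → 2.855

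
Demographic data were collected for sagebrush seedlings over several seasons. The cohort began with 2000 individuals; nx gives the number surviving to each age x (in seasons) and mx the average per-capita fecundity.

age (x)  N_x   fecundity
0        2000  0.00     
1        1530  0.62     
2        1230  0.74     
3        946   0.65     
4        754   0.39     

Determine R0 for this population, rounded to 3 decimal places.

1.384

lx = nx/n0 = nx/2000: 1, 0.765, 0.615, 0.473, 0.377
lx·mx by age: 0, 0.4743, 0.4551, 0.30745, 0.14703
R0 = Σ lx·mx = 1.38388 → 1.384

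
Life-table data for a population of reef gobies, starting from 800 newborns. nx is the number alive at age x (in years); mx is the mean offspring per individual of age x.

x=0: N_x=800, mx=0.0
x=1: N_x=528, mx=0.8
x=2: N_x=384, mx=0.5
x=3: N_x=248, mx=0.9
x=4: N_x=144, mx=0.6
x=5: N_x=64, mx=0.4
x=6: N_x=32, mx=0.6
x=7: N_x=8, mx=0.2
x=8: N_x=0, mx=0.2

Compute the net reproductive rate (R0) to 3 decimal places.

1.213

lx = nx/n0 = nx/800: 1, 0.66, 0.48, 0.31, 0.18, 0.08, 0.04, 0.01, 0
lx·mx by age: 0, 0.528, 0.24, 0.279, 0.108, 0.032, 0.024, 0.002, 0
R0 = Σ lx·mx = 1.213 → 1.213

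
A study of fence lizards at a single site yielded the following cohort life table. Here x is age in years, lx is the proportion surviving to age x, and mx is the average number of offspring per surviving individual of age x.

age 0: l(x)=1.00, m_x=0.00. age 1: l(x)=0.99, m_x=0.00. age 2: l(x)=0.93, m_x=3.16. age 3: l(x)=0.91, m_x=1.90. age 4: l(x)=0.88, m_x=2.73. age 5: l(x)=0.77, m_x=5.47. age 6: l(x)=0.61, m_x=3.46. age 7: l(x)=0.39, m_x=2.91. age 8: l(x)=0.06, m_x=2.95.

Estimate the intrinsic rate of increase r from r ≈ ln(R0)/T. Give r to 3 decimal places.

R0 = Σ lx·mx = 0 + 0 + 2.9388 + 1.729 + 2.4024 + 4.2119 + 2.1106 + 1.1349 + 0.177 = 14.7046
Σ x·lx·mx = 63.7576; T = 63.7576/14.7046 = 4.33589…
r ≈ ln(R0)/T = ln(14.7046)/4.33589… = 0.61998… → 0.620

0.620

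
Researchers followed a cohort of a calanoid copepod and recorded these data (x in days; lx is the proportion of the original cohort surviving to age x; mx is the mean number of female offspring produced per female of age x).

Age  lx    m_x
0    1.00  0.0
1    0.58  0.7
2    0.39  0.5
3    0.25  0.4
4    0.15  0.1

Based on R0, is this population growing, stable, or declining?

declining

R0 = Σ lx·mx = 0 + 0.406 + 0.195 + 0.1 + 0.015 = 0.716
R0 < 1, so the population is declining.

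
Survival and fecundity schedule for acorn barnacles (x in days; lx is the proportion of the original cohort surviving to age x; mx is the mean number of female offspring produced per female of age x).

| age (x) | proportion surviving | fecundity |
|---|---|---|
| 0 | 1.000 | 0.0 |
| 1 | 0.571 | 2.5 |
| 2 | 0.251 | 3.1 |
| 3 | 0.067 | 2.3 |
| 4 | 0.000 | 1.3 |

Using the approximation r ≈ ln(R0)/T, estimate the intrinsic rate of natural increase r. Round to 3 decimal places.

0.588

R0 = Σ lx·mx = 0 + 1.4275 + 0.7781 + 0.1541 + 0 = 2.3597
Σ x·lx·mx = 3.446; T = 3.446/2.3597 = 1.46036…
r ≈ ln(R0)/T = ln(2.3597)/1.46036… = 0.58789… → 0.588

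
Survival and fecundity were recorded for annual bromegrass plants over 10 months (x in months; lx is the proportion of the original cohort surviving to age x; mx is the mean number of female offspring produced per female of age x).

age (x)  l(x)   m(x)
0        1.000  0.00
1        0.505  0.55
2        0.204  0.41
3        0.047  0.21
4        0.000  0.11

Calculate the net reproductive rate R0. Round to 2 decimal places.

lx·mx by age: 0, 0.27775, 0.08364, 0.00987, 0
R0 = Σ lx·mx = 0.37126 → 0.37

0.37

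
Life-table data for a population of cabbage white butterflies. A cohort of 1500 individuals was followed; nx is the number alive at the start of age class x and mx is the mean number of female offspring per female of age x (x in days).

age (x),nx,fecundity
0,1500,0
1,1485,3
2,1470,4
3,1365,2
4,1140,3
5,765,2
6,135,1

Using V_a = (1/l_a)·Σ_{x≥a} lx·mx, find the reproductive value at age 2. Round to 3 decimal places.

lx = nx/n0 = nx/1500: 1, 0.99, 0.98, 0.91, 0.76, 0.51, 0.09
lx·mx for x ≥ 2: 3.92, 1.82, 2.28, 1.02, 0.09 → sum = 9.13
V_2 = 9.13 / l_2 = 9.13 / 0.98 = 9.316327… → 9.316

9.316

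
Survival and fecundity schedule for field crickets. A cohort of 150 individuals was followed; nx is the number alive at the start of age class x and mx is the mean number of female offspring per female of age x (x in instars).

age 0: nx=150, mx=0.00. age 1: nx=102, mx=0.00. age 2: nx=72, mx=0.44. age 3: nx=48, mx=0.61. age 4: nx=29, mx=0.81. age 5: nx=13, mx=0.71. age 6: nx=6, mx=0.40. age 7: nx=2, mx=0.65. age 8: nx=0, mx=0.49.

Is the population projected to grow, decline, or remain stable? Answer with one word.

lx = nx/n0 = nx/150: 1, 0.68, 0.48, 0.32, 0.19333…, 0.08667…, 0.04, 0.01333…, 0
R0 = Σ lx·mx = 0 + 0 + 0.2112 + 0.1952 + 0.1566… + 0.061533… + 0.016 + 0.008667… + 0 = 0.6492…
R0 < 1, so the population is declining.

declining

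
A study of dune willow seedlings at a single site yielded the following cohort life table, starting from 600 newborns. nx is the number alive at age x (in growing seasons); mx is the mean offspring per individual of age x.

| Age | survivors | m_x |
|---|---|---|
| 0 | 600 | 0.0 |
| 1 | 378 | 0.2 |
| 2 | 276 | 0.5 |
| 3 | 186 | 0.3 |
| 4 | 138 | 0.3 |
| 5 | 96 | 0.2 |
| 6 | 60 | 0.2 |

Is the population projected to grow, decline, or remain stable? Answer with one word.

declining

lx = nx/n0 = nx/600: 1, 0.63, 0.46, 0.31, 0.23, 0.16, 0.1
R0 = Σ lx·mx = 0 + 0.126 + 0.23 + 0.093 + 0.069 + 0.032 + 0.02 = 0.57
R0 < 1, so the population is declining.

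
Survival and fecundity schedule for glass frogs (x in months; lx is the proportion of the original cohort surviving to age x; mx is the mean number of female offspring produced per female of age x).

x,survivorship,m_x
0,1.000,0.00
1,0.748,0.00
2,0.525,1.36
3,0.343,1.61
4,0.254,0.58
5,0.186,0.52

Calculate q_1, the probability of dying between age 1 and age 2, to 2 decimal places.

0.30

q_1 = (l_1 − l_2) / l_1 = (0.748 − 0.525) / 0.748
     = 0.223 / 0.748 = 0.298128… → 0.30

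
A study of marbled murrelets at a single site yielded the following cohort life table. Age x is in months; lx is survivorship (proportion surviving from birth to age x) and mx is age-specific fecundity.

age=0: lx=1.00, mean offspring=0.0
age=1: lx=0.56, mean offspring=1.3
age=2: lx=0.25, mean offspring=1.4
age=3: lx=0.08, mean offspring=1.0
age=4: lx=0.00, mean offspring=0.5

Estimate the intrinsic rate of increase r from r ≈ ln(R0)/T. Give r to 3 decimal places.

0.102

R0 = Σ lx·mx = 0 + 0.728 + 0.35 + 0.08 + 0 = 1.158
Σ x·lx·mx = 1.668; T = 1.668/1.158 = 1.44041…
r ≈ ln(R0)/T = ln(1.158)/1.44041… = 0.10184… → 0.102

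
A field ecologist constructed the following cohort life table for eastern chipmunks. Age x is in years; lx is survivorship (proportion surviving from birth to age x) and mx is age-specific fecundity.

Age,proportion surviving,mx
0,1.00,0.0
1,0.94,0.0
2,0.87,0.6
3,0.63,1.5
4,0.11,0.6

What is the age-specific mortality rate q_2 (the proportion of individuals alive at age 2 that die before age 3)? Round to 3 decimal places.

q_2 = (l_2 − l_3) / l_2 = (0.87 − 0.63) / 0.87
     = 0.24 / 0.87 = 0.275862… → 0.276

0.276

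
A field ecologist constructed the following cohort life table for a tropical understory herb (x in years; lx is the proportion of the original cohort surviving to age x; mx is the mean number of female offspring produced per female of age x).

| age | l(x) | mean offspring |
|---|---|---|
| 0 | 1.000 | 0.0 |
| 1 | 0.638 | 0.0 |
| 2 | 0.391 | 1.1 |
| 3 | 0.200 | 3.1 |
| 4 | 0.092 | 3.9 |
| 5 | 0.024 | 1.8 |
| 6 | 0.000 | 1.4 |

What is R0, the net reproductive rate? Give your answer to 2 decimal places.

lx·mx by age: 0, 0, 0.4301, 0.62, 0.3588, 0.0432, 0
R0 = Σ lx·mx = 1.4521 → 1.45

1.45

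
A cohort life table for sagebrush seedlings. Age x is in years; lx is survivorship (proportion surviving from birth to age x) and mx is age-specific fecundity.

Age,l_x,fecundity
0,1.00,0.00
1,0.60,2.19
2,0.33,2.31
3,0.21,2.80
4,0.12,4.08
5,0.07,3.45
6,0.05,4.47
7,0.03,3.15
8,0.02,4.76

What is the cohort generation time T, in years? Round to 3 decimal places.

2.765

lx·mx: 0, 1.314, 0.7623, 0.588, 0.4896, 0.2415, 0.2235, 0.0945, 0.0952 → R0 = 3.8086
x·lx·mx: 0, 1.314, 1.5246, 1.764, 1.9584, 1.2075, 1.341, 0.6615, 0.7616 → Σ = 10.5326
T = 10.5326 / 3.8086 = 2.765478… → 2.765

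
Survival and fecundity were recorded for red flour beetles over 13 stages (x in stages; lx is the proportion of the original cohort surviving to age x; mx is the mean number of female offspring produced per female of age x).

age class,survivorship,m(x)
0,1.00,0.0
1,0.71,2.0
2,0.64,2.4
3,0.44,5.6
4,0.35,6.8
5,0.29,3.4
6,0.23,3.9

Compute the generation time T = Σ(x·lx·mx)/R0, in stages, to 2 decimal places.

lx·mx: 0, 1.42, 1.536, 2.464, 2.38, 0.986, 0.897 → R0 = 9.683
x·lx·mx: 0, 1.42, 3.072, 7.392, 9.52, 4.93, 5.382 → Σ = 31.716
T = 31.716 / 9.683 = 3.275431… → 3.28

3.28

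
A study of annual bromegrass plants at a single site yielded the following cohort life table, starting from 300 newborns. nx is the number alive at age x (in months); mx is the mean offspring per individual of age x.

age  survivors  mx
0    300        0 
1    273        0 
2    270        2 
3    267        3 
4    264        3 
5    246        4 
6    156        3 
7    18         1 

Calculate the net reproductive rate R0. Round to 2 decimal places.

lx = nx/n0 = nx/300: 1, 0.91, 0.9, 0.89, 0.88, 0.82, 0.52, 0.06
lx·mx by age: 0, 0, 1.8, 2.67, 2.64, 3.28, 1.56, 0.06
R0 = Σ lx·mx = 12.01 → 12.01

12.01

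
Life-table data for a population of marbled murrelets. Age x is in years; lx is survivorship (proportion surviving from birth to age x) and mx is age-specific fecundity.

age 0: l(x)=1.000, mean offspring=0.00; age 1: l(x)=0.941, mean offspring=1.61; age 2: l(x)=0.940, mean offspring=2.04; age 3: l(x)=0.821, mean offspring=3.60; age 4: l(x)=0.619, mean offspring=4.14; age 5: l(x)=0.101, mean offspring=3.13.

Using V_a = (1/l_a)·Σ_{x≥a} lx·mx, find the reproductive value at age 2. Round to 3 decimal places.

lx·mx for x ≥ 2: 1.9176, 2.9556, 2.56266, 0.31613 → sum = 7.75199
V_2 = 7.75199 / l_2 = 7.75199 / 0.94 = 8.246798… → 8.247

8.247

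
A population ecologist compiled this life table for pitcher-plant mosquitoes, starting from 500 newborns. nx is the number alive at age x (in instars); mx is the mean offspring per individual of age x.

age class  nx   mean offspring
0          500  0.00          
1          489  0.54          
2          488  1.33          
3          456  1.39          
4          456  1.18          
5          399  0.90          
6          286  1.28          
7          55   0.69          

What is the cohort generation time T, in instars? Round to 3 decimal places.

lx = nx/n0 = nx/500: 1, 0.978, 0.976, 0.912, 0.912, 0.798, 0.572, 0.11
lx·mx: 0, 0.52812, 1.29808, 1.26768, 1.07616, 0.7182, 0.73216, 0.0759 → R0 = 5.6963
x·lx·mx: 0, 0.52812, 2.59616, 3.80304, 4.30464, 3.591, 4.39296, 0.5313 → Σ = 19.74722
T = 19.74722 / 5.6963 = 3.466675… → 3.467

3.467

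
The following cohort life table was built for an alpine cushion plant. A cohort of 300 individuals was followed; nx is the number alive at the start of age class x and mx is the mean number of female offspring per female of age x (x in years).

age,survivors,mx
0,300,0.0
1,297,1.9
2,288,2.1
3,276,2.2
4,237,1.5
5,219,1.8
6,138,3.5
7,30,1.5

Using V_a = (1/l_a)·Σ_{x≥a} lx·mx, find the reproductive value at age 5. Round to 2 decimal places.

lx = nx/n0 = nx/300: 1, 0.99, 0.96, 0.92, 0.79, 0.73, 0.46, 0.1
lx·mx for x ≥ 5: 1.314, 1.61, 0.15 → sum = 3.074
V_5 = 3.074 / l_5 = 3.074 / 0.73 = 4.210959… → 4.21

4.21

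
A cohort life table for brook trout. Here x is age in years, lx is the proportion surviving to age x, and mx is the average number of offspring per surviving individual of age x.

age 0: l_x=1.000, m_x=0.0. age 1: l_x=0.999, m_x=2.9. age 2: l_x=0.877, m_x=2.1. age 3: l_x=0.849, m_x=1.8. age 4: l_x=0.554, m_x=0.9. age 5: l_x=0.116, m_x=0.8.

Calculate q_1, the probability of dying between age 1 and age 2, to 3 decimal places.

q_1 = (l_1 − l_2) / l_1 = (0.999 − 0.877) / 0.999
     = 0.122 / 0.999 = 0.122122… → 0.122

0.122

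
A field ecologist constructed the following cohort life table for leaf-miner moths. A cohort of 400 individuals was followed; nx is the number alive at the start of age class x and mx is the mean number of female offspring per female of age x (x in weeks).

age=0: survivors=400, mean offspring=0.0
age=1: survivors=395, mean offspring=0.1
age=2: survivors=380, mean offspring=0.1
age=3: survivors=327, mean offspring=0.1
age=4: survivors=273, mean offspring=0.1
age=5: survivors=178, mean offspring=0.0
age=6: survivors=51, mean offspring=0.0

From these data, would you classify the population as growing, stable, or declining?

lx = nx/n0 = nx/400: 1, 0.9875, 0.95, 0.8175, 0.6825, 0.445, 0.1275
R0 = Σ lx·mx = 0 + 0.09875 + 0.095 + 0.08175 + 0.06825 + 0 + 0 = 0.34375
R0 < 1, so the population is declining.

declining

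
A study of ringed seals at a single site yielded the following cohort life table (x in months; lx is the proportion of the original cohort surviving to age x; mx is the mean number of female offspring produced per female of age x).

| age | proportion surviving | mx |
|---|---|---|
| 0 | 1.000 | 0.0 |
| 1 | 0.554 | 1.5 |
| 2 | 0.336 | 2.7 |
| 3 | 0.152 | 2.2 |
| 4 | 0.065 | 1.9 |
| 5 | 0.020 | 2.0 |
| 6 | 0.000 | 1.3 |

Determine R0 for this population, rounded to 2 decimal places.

lx·mx by age: 0, 0.831, 0.9072, 0.3344, 0.1235, 0.04, 0
R0 = Σ lx·mx = 2.2361 → 2.24

2.24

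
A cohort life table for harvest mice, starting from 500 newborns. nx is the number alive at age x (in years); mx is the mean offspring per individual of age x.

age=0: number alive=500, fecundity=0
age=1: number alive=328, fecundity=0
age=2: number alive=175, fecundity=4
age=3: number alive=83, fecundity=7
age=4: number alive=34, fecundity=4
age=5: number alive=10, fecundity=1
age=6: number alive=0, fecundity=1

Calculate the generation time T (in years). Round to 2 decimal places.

2.62

lx = nx/n0 = nx/500: 1, 0.656, 0.35, 0.166, 0.068, 0.02, 0
lx·mx: 0, 0, 1.4, 1.162, 0.272, 0.02, 0 → R0 = 2.854
x·lx·mx: 0, 0, 2.8, 3.486, 1.088, 0.1, 0 → Σ = 7.474
T = 7.474 / 2.854 = 2.618781… → 2.62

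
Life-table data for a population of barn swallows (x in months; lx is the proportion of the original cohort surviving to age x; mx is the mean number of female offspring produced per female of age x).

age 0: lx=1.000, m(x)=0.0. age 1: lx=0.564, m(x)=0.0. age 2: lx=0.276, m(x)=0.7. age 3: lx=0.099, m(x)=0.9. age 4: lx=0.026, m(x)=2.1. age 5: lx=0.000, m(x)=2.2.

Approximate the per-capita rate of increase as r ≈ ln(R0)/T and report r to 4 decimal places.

R0 = Σ lx·mx = 0 + 0 + 0.1932 + 0.0891 + 0.0546 + 0 = 0.3369
Σ x·lx·mx = 0.8721; T = 0.8721/0.3369 = 2.5886…
r ≈ ln(R0)/T = ln(0.3369)/2.5886… = -0.420292… → -0.4203

-0.4203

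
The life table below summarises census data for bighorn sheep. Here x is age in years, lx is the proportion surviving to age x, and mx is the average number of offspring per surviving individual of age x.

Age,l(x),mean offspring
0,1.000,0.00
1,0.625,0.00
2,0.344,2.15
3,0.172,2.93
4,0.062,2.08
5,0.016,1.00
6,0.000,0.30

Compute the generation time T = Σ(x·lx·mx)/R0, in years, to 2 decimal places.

lx·mx: 0, 0, 0.7396, 0.50396, 0.12896, 0.016, 0 → R0 = 1.38852
x·lx·mx: 0, 0, 1.4792, 1.51188, 0.51584, 0.08, 0 → Σ = 3.58692
T = 3.58692 / 1.38852 = 2.583269… → 2.58

2.58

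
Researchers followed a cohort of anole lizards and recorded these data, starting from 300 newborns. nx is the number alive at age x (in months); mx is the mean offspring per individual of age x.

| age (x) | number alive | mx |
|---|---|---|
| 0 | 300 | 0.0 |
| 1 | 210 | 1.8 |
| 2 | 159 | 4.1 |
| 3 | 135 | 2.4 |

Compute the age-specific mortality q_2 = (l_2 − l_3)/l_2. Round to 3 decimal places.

lx = nx/n0 = nx/300: 1, 0.7, 0.53, 0.45
q_2 = (l_2 − l_3) / l_2 = (0.53 − 0.45) / 0.53
     = 0.08 / 0.53 = 0.150943… → 0.151

0.151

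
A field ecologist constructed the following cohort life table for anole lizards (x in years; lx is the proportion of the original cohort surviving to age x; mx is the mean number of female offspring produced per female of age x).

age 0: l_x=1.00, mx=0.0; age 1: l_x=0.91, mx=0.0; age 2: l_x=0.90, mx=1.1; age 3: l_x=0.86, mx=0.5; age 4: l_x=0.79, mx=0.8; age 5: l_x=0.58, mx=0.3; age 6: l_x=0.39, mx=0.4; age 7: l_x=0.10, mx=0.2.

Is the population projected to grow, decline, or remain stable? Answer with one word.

growing

R0 = Σ lx·mx = 0 + 0 + 0.99 + 0.43 + 0.632 + 0.174 + 0.156 + 0.02 = 2.402
R0 > 1, so the population is growing.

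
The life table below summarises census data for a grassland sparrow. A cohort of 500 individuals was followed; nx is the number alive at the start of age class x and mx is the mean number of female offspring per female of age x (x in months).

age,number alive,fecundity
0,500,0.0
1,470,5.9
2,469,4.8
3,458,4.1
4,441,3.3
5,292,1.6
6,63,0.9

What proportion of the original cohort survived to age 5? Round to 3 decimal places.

l_5 = n_5/n_0 = 292/500 = 0.584 → 0.584

0.584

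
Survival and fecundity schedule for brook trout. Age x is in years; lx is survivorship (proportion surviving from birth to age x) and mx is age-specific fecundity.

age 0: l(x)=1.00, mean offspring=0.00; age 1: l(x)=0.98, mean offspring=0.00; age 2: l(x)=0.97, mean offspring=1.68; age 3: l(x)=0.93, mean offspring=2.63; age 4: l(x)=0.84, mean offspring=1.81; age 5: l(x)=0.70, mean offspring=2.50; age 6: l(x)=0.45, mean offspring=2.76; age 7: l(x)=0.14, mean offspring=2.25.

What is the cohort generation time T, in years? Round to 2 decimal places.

lx·mx: 0, 0, 1.6296, 2.4459, 1.5204, 1.75, 1.242, 0.315 → R0 = 8.9029
x·lx·mx: 0, 0, 3.2592, 7.3377, 6.0816, 8.75, 7.452, 2.205 → Σ = 35.0855
T = 35.0855 / 8.9029 = 3.940907… → 3.94

3.94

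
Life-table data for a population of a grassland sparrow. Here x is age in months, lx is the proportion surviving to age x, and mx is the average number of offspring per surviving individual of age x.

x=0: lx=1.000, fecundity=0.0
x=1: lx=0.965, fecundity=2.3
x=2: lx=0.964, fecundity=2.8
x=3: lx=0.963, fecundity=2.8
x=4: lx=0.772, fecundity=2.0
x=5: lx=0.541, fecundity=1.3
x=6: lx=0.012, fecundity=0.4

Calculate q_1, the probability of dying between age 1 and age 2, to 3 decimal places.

0.001

q_1 = (l_1 − l_2) / l_1 = (0.965 − 0.964) / 0.965
     = 0.001 / 0.965 = 0.001036… → 0.001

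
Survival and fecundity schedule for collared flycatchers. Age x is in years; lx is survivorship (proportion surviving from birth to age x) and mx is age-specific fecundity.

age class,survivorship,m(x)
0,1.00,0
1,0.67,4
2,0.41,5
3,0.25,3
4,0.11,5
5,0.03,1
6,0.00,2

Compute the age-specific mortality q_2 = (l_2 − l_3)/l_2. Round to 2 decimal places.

q_2 = (l_2 − l_3) / l_2 = (0.41 − 0.25) / 0.41
     = 0.16 / 0.41 = 0.390244… → 0.39

0.39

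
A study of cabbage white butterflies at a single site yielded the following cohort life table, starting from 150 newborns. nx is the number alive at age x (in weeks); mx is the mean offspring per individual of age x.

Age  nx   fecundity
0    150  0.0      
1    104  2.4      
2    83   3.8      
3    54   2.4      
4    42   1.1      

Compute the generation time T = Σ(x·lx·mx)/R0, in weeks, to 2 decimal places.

lx = nx/n0 = nx/150: 1, 0.69333…, 0.55333…, 0.36, 0.28
lx·mx: 0, 1.664…, 2.102667…, 0.864, 0.308 → R0 = 4.938667…
x·lx·mx: 0, 1.664…, 4.205333…, 2.592, 1.232 → Σ = 9.693333…
T = 9.693333… / 4.938667… = 1.962743… → 1.96

1.96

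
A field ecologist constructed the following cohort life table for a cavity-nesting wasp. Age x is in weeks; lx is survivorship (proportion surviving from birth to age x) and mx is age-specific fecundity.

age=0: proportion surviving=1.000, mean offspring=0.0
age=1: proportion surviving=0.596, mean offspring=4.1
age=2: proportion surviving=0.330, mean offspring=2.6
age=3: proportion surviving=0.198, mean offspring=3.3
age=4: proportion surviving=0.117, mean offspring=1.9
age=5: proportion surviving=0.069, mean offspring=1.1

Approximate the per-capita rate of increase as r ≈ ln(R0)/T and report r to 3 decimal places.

R0 = Σ lx·mx = 0 + 2.4436 + 0.858 + 0.6534 + 0.2223 + 0.0759 = 4.2532
Σ x·lx·mx = 7.3885; T = 7.3885/4.2532 = 1.73716…
r ≈ ln(R0)/T = ln(4.2532)/1.73716… = 0.83335… → 0.833

0.833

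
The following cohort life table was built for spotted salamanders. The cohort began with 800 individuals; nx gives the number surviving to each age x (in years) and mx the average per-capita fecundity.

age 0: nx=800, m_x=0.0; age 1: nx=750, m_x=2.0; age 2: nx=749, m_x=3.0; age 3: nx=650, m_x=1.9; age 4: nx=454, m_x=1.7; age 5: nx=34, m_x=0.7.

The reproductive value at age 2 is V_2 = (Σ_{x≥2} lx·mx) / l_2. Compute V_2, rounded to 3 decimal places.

5.711

lx = nx/n0 = nx/800: 1, 0.9375, 0.93625, 0.8125, 0.5675, 0.0425
lx·mx for x ≥ 2: 2.80875, 1.54375, 0.96475, 0.02975 → sum = 5.347
V_2 = 5.347 / l_2 = 5.347 / 0.93625 = 5.711081… → 5.711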